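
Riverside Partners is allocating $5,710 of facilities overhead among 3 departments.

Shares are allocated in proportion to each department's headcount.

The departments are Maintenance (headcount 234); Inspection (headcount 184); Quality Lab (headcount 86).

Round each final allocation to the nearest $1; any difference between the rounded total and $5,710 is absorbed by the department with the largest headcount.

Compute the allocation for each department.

Sum of headcount: 234 + 184 + 86 = 504.
Unrounded shares: Maintenance 2,651.07; Inspection 2,084.60; Quality Lab 974.33.
Rounded to nearest $1: Maintenance $2,651; Inspection $2,085; Quality Lab $974. Sum = $5,710.
No rounding difference to absorb.

Maintenance: $2,651; Inspection: $2,085; Quality Lab: $974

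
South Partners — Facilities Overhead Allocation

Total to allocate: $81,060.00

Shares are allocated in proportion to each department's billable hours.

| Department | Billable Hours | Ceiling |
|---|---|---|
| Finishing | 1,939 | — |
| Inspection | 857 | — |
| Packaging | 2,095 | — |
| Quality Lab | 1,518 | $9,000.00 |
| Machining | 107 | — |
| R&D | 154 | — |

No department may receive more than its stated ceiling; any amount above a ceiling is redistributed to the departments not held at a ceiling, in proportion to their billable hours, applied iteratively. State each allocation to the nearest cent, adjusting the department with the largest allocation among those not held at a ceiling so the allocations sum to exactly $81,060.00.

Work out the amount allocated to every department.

Sum of billable hours: 6,670.
Pro-rata shares before constraints: Finishing 23,564.5187; Inspection 10,415.0555; Packaging 25,460.3748; Quality Lab 18,448.1379; Machining 1,300.3628; R&D 1,871.5502.
Capped: Quality Lab ($9,000.00); balance $72,060.00 reallocated over remaining billable hours 5,152.
Redistributed shares: Finishing 27,120.4076 → $27,120.41; Inspection 11,986.6887 → $11,986.69; Packaging 29,302.3486 → $29,302.35; Machining 1,496.5877 → $1,496.59; R&D 2,153.9674 → $2,153.97.
Rounding difference −$0.01 applied to Packaging → $29,302.34.

Finishing: $27,120.41; Inspection: $11,986.69; Packaging: $29,302.34; Quality Lab: $9,000.00; Machining: $1,496.59; R&D: $2,153.97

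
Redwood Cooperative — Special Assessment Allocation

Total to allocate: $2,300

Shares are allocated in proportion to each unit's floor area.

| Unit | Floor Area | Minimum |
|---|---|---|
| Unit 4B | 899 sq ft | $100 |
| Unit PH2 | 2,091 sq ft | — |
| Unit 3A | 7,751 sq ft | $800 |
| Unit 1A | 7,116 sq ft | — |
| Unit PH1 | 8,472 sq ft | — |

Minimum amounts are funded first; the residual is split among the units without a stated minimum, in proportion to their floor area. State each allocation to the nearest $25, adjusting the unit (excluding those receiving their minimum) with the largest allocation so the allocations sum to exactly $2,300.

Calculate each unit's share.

Fund the minimums — Unit 4B $100; Unit 3A $800. Residual $1,400.
Residual split over remaining floor area 17,679: Unit PH2 165.59 → $175; Unit 1A 563.52 → $575; Unit PH1 670.90 → $675.
Rounding difference −$25 applied to Unit PH1 → $650.

Unit 4B: $100; Unit PH2: $175; Unit 3A: $800; Unit 1A: $575; Unit PH1: $650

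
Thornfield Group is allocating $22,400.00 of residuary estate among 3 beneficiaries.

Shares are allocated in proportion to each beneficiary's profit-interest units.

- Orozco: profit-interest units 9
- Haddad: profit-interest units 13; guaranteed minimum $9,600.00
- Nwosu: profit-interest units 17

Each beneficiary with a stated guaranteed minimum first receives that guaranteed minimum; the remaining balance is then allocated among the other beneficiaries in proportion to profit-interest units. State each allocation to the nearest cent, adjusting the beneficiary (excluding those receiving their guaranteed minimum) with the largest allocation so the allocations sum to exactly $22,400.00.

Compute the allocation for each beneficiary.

Guaranteed amounts: Haddad $9,600.00. Residual $12,800.00.
Residual split over remaining profit-interest units 26: Orozco 4,430.7692 → $4,430.77; Nwosu 8,369.2308 → $8,369.23.

Orozco: $4,430.77 | Haddad: $9,600.00 | Nwosu: $8,369.23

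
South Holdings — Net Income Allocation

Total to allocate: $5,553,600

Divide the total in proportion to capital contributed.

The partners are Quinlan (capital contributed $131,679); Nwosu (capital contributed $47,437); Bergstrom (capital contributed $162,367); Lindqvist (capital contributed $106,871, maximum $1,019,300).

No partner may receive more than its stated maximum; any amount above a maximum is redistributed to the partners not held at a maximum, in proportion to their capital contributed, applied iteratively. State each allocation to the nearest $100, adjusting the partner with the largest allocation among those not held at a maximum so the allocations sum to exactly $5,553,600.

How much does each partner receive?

Total capital contributed = 448,354.
Proportional shares (ignoring caps): Quinlan 1,631,060.49; Nwosu 587,585.08; Bergstrom 2,011,181.73; Lindqvist 1,323,772.70.
Capped: Lindqvist ($1,019,300); residual $4,534,300 reallocated over remaining capital contributed 341,483.
Redistributed shares: Quinlan 1,748,467.98 → $1,748,500; Nwosu 629,880.81 → $629,900; Bergstrom 2,155,951.21 → $2,156,000.
Rounding difference −$100 applied to Bergstrom → $2,155,900.

Quinlan: $1,748,500; Nwosu: $629,900; Bergstrom: $2,155,900; Lindqvist: $1,019,300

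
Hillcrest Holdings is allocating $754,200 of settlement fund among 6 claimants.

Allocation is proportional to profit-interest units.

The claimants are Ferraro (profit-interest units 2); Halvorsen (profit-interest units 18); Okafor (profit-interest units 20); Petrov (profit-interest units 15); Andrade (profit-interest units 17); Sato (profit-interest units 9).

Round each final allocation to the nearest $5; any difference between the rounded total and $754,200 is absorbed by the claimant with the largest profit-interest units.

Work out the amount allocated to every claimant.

Ferraro: $18,620; Halvorsen: $167,600; Okafor: $186,225; Petrov: $139,665; Andrade: $158,290; Sato: $83,800

Sum of profit-interest units: 81.
Pro-rata amounts: Ferraro 2/81 × $754,200 = 18,622.22; Halvorsen 18/81 × $754,200 = 167,600.00; Okafor 20/81 × $754,200 = 186,222.22; Petrov 15/81 × $754,200 = 139,666.67; Andrade 17/81 × $754,200 = 158,288.89; Sato 9/81 × $754,200 = 83,800.00.
At nearest $5: Ferraro $18,620; Halvorsen $167,600; Okafor $186,220; Petrov $139,665; Andrade $158,290; Sato $83,800. Sum = $754,195.
Difference $754,200 − $754,195 = +$5 applied to largest profit-interest units (Okafor): Okafor becomes $186,225.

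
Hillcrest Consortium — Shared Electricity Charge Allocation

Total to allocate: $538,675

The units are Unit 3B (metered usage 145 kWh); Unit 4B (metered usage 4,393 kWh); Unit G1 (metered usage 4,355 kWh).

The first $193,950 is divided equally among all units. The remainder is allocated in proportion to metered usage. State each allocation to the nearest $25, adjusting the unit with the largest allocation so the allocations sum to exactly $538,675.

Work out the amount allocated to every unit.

Equal tier: $193,950 ÷ 3 = $64,650 apiece.
Remainder $344,725 by metered usage (total 8,893): Unit 3B 5,620.73 → $5,625; Unit 4B 170,288.65 → $170,300; Unit G1 168,815.63 → $168,825.
Rounding difference −$25 on remainder applied to Unit 4B.
Totals: Unit 3B $64,650 + $5,625 = $70,275; Unit 4B $64,650 + $170,275 = $234,925; Unit G1 $64,650 + $168,825 = $233,475.

Unit 3B: $70,275; Unit 4B: $234,925; Unit G1: $233,475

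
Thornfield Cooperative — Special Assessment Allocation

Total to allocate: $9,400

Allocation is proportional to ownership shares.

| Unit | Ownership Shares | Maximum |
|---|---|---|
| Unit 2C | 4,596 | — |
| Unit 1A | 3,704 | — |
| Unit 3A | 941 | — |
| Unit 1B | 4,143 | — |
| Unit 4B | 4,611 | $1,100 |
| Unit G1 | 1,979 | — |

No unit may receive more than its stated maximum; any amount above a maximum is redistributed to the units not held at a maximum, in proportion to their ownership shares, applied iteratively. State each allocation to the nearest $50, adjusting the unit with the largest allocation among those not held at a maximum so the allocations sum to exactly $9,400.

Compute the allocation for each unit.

Unit 2C: $2,500 · Unit 1A: $2,000 · Unit 3A: $500 · Unit 1B: $2,250 · Unit 4B: $1,100 · Unit G1: $1,050

Ownership shares total: 19,974.
Proportional shares (ignoring caps): Unit 2C 2,162.93; Unit 1A 1,743.15; Unit 3A 442.85; Unit 1B 1,949.74; Unit 4B 2,169.99; Unit G1 931.34.
Held at cap: Unit 4B ($1,100); balance $8,300 reallocated over remaining ownership shares 15,363.
Shares after redistribution: Unit 2C 2,483.03 → $2,500; Unit 1A 2,001.12 → $2,000; Unit 3A 508.38 → $500; Unit 1B 2,238.29 → $2,250; Unit G1 1,069.17 → $1,050.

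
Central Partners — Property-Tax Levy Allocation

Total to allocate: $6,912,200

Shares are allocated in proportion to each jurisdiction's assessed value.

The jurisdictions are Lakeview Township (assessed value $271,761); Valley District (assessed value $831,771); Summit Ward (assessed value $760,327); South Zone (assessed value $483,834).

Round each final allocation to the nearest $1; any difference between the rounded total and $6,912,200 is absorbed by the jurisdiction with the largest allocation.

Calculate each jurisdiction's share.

Sum of assessed value: 2,347,693.
Proportional shares: Lakeview Township 271,761/2,347,693 × $6,912,200 = 800,132.89; Valley District 831,771/2,347,693 × $6,912,200 = 2,448,943.497; Summit Ward 760,327/2,347,693 × $6,912,200 = 2,238,594.35; South Zone 483,834/2,347,693 × $6,912,200 = 1,424,529.26.
At nearest $1: Lakeview Township $800,133; Valley District $2,448,943; Summit Ward $2,238,594; South Zone $1,424,529. Sum = $6,912,199.
Difference $6,912,200 − $6,912,199 = +$1 applied to largest allocation (Valley District): Valley District becomes $2,448,944.

Lakeview Township: $800,133 · Valley District: $2,448,944 · Summit Ward: $2,238,594 · South Zone: $1,424,529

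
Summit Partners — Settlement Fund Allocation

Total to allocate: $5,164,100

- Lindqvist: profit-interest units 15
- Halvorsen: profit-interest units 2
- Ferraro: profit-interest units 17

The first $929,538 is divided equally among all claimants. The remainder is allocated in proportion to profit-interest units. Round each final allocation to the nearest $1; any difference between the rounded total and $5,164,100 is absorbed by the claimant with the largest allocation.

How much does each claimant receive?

$929,538 shared equally gives $309,846 per claimant.
Remainder $4,234,562 by profit-interest units (total 34): Lindqvist 1,868,189.12 → $1,868,189; Halvorsen 249,091.88 → $249,092; Ferraro 2,117,281.00 → $2,117,281.
Totals: Lindqvist $309,846 + $1,868,189 = $2,178,035; Halvorsen $309,846 + $249,092 = $558,938; Ferraro $309,846 + $2,117,281 = $2,427,127.

Lindqvist: $2,178,035 · Halvorsen: $558,938 · Ferraro: $2,427,127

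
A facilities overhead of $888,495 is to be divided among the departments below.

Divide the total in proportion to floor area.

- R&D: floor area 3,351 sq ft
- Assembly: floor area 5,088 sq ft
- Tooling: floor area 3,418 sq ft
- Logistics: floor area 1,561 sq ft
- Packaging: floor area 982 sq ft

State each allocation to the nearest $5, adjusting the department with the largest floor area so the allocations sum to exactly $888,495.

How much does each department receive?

Combined floor area = 3,351 + 5,088 + 3,418 + 1,561 + 982 = 14,400.
Unrounded shares: R&D 206,760.19; Assembly 313,934.90; Tooling 210,894.16; Logistics 96,315.33; Packaging 60,590.42.
After rounding ($5): R&D $206,760; Assembly $313,935; Tooling $210,895; Logistics $96,315; Packaging $60,590. Sum = $888,495.
Rounded total matches; no reconciliation needed.

R&D: $206,760 · Assembly: $313,935 · Tooling: $210,895 · Logistics: $96,315 · Packaging: $60,590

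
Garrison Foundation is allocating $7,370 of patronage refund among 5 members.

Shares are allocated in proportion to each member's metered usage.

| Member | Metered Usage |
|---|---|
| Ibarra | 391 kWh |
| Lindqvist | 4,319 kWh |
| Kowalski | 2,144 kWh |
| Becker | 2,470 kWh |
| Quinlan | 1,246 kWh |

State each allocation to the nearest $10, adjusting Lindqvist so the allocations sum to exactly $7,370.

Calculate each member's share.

Metered usage total: 10,570.
Unrounded shares: Ibarra 391/10,570 × $7,370 = 272.63; Lindqvist 4,319/10,570 × $7,370 = 3,011.45; Kowalski 2,144/10,570 × $7,370 = 1,494.92; Becker 2,470/10,570 × $7,370 = 1,722.22; Quinlan 1,246/10,570 × $7,370 = 868.78.
Rounded to nearest $10: Ibarra $270; Lindqvist $3,010; Kowalski $1,490; Becker $1,720; Quinlan $870. Sum = $7,360.
Difference $7,370 − $7,360 = +$10 applied to Lindqvist: Lindqvist becomes $3,020.

Ibarra: $270 | Lindqvist: $3,020 | Kowalski: $1,490 | Becker: $1,720 | Quinlan: $870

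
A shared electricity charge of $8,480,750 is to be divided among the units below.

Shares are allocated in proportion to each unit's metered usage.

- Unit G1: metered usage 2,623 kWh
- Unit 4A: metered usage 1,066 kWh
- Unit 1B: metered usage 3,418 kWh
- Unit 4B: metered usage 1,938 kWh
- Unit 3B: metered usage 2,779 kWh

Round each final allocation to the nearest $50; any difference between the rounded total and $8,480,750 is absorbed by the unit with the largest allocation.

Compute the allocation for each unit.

Metered usage total: 11,824.
Raw shares: Unit G1 2,623/11,824 × $8,480,750 = 1,881,343.64; Unit 4A 1,066/11,824 × $8,480,750 = 764,587.24; Unit 1B 3,418/11,824 × $8,480,750 = 2,451,556.45; Unit 4B 1,938/11,824 × $8,480,750 = 1,390,028.21; Unit 3B 2,779/11,824 × $8,480,750 = 1,993,234.46.
After rounding ($50): Unit G1 $1,881,350; Unit 4A $764,600; Unit 1B $2,451,550; Unit 4B $1,390,050; Unit 3B $1,993,250. Sum = $8,480,800.
Difference $8,480,750 − $8,480,800 = −$50 applied to largest allocation (Unit 1B): Unit 1B becomes $2,451,500.

Unit G1: $1,881,350 | Unit 4A: $764,600 | Unit 1B: $2,451,500 | Unit 4B: $1,390,050 | Unit 3B: $1,993,250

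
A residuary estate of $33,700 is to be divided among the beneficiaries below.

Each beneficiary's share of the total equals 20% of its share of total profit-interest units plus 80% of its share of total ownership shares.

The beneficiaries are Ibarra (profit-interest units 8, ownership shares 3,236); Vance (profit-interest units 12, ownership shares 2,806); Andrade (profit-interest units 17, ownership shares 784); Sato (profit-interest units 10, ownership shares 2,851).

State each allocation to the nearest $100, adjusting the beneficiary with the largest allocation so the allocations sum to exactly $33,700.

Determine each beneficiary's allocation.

Ibarra: $10,200; Vance: $9,500; Andrade: $4,600; Sato: $9,400

Profit-interest units total 47; ownership shares total 9,677.
Blended shares (20% profit-interest units + 80% ownership shares): Ibarra 0.3016; Vance 0.2830; Andrade 0.1372; Sato 0.2782.
Proportional shares: Ibarra 10,162.69; Vance 9,538.33; Andrade 4,622.09; Sato 9,376.89.
After rounding ($100): Ibarra $10,200; Vance $9,500; Andrade $4,600; Sato $9,400. Sum = $33,700.
Rounded total matches; no reconciliation needed.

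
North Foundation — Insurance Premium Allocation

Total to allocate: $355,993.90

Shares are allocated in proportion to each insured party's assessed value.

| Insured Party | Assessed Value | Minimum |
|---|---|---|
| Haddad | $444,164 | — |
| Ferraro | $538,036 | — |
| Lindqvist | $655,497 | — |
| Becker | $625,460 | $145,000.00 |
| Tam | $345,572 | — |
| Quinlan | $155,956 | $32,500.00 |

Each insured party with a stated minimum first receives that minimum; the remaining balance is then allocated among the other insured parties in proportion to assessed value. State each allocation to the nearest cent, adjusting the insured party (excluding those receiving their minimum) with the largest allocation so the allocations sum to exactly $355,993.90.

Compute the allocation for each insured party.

Haddad: $39,974.69 · Ferraro: $48,423.16 · Lindqvist: $58,994.62 · Becker: $145,000.00 · Tam: $31,101.43 · Quinlan: $32,500.00

Minimums first: Becker $145,000.00; Quinlan $32,500.00. Residual $178,493.90.
Residual split over remaining assessed value 1,983,269: Haddad 39,974.6906 → $39,974.69; Ferraro 48,423.1559 → $48,423.16; Lindqvist 58,994.6275 → $58,994.63; Tam 31,101.4260 → $31,101.43.
Rounding difference −$0.01 applied to Lindqvist → $58,994.62.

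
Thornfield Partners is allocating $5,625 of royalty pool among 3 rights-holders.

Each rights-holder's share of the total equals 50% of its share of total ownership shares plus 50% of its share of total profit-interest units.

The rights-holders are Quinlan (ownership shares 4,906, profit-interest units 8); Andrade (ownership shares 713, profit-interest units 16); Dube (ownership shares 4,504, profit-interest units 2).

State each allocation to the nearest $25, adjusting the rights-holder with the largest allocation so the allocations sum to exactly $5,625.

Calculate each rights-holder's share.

Ownership shares total 10,123; profit-interest units total 26.
Combined weights (50% ownership shares + 50% profit-interest units): Quinlan 0.3962; Andrade 0.3429; Dube 0.2609.
Pro-rata amounts: Quinlan 2,228.43; Andrade 1,928.86; Dube 1,467.70.
After rounding ($25): Quinlan $2,225; Andrade $1,925; Dube $1,475. Sum = $5,625.
Rounded total matches; no reconciliation needed.

Quinlan: $2,225 | Andrade: $1,925 | Dube: $1,475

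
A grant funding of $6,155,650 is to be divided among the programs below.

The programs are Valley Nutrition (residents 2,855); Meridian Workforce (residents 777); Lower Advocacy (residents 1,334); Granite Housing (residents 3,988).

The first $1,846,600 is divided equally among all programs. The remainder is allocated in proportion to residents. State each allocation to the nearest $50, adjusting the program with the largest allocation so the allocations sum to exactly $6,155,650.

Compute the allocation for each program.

Valley Nutrition: $1,835,600 · Meridian Workforce: $835,600 · Lower Advocacy: $1,103,650 · Granite Housing: $2,380,800

First tranche $1,846,600 split equally: $461,650 each.
Remainder $4,309,050 by residents (total 8,954): Valley Nutrition 1,373,948.82 → $1,373,950; Meridian Workforce 373,925.83 → $373,950; Lower Advocacy 641,978.19 → $642,000; Granite Housing 1,919,197.16 → $1,919,200.
Rounding difference −$50 on remainder applied to Granite Housing.
Totals: Valley Nutrition $461,650 + $1,373,950 = $1,835,600; Meridian Workforce $461,650 + $373,950 = $835,600; Lower Advocacy $461,650 + $642,000 = $1,103,650; Granite Housing $461,650 + $1,919,150 = $2,380,800.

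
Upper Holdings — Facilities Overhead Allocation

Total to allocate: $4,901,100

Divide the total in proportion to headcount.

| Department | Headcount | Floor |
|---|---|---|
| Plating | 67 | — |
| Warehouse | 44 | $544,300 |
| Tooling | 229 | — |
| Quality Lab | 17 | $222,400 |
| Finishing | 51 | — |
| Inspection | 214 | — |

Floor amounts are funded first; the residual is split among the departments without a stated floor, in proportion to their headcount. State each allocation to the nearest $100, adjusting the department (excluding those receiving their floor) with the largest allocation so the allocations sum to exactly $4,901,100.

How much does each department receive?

Plating: $493,800 · Warehouse: $544,300 · Tooling: $1,687,600 · Quality Lab: $222,400 · Finishing: $375,900 · Inspection: $1,577,100

Minimums first: Warehouse $544,300; Quality Lab $222,400. Remaining pool $4,134,400.
Remaining pool split over remaining headcount 561: Plating 493,769.70 → $493,800; Tooling 1,687,660.61 → $1,687,700; Finishing 375,854.55 → $375,900; Inspection 1,577,115.15 → $1,577,100.
Rounding difference −$100 applied to Tooling → $1,687,600.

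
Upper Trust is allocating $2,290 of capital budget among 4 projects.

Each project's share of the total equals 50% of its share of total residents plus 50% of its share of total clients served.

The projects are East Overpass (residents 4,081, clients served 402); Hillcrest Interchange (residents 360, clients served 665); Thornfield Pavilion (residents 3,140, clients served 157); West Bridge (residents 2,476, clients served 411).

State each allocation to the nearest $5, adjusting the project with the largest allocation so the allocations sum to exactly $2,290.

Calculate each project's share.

Totals — residents 10,057, clients served 1,635.
Combined weights (50% residents + 50% clients served): East Overpass 0.3258; Hillcrest Interchange 0.2213; Thornfield Pavilion 0.2041; West Bridge 0.2488.
Unrounded shares: East Overpass 746.15; Hillcrest Interchange 506.69; Thornfield Pavilion 467.44; West Bridge 569.72.
Rounded to nearest $5: East Overpass $745; Hillcrest Interchange $505; Thornfield Pavilion $465; West Bridge $570. Sum = $2,285.
Difference $2,290 − $2,285 = +$5 applied to largest allocation (East Overpass): East Overpass becomes $750.

East Overpass: $750 | Hillcrest Interchange: $505 | Thornfield Pavilion: $465 | West Bridge: $570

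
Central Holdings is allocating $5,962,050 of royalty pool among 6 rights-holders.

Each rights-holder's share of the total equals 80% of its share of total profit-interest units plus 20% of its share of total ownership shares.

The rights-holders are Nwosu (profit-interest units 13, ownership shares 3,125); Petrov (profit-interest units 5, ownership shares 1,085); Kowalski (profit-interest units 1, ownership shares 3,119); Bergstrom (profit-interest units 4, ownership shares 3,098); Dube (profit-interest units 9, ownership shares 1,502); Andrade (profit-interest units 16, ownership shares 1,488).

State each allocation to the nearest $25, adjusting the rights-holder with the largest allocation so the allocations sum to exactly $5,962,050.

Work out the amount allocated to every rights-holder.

Profit-interest units total 48; ownership shares total 13,417.
Blended shares (80% profit-interest units + 20% ownership shares): Nwosu 0.2632; Petrov 0.0995; Kowalski 0.0632; Bergstrom 0.1128; Dube 0.1724; Andrade 0.2888.
Pro-rata amounts: Nwosu 1,569,505.85; Petrov 593,264.78; Kowalski 376,562.61; Bergstrom 672,798.78; Dube 1,027,794.85; Andrade 1,722,123.13.
Rounded to nearest $25: Nwosu $1,569,500; Petrov $593,275; Kowalski $376,575; Bergstrom $672,800; Dube $1,027,800; Andrade $1,722,125. Sum = $5,962,075.
Difference $5,962,050 − $5,962,075 = −$25 applied to largest allocation (Andrade): Andrade becomes $1,722,100.

Nwosu: $1,569,500 · Petrov: $593,275 · Kowalski: $376,575 · Bergstrom: $672,800 · Dube: $1,027,800 · Andrade: $1,722,100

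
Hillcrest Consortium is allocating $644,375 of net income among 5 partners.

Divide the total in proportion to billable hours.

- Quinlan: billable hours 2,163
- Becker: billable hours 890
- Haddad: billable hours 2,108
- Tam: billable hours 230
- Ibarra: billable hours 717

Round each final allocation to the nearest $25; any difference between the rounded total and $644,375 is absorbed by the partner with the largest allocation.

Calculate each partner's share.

Combined billable hours = 6,108.
Raw shares: Quinlan 2,163/6,108 × $644,375 = 228,189.77; Becker 890/6,108 × $644,375 = 93,892.23; Haddad 2,108/6,108 × $644,375 = 222,387.44; Tam 230/6,108 × $644,375 = 24,264.28; Ibarra 717/6,108 × $644,375 = 75,641.27.
At nearest $25: Quinlan $228,200; Becker $93,900; Haddad $222,375; Tam $24,275; Ibarra $75,650. Sum = $644,400.
Difference $644,375 − $644,400 = −$25 applied to largest allocation (Quinlan): Quinlan becomes $228,175.

Quinlan: $228,175; Becker: $93,900; Haddad: $222,375; Tam: $24,275; Ibarra: $75,650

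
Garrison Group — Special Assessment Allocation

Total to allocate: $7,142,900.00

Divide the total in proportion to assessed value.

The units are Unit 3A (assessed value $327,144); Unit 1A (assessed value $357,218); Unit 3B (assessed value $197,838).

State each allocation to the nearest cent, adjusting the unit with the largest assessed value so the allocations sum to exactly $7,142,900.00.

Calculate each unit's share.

Unit 3A: $2,648,783.58 · Unit 1A: $2,892,283.45 · Unit 3B: $1,601,832.97

Assessed value total: 327,144 + 357,218 + 197,838 = 882,200.
Raw shares: Unit 3A 2,648,783.5838; Unit 1A 2,892,283.4416; Unit 3B 1,601,832.9746.
After rounding (cent): Unit 3A $2,648,783.58; Unit 1A $2,892,283.44; Unit 3B $1,601,832.97. Sum = $7,142,899.99.
Difference $7,142,900.00 − $7,142,899.99 = +$0.01 applied to largest assessed value (Unit 1A): Unit 1A becomes $2,892,283.45.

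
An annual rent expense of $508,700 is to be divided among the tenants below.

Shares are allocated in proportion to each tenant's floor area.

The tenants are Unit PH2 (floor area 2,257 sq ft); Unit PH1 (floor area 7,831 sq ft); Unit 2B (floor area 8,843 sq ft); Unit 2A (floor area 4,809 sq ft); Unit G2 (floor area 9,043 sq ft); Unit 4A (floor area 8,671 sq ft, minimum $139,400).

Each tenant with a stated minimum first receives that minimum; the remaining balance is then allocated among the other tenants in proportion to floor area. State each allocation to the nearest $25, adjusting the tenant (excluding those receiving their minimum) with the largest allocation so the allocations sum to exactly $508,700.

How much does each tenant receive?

Unit PH2: $25,425; Unit PH1: $88,225; Unit 2B: $99,625; Unit 2A: $54,175; Unit G2: $101,850; Unit 4A: $139,400

Guaranteed amounts: Unit 4A $139,400. Residual $369,300.
Residual split over remaining floor area 32,783: Unit PH2 25,425.07 → $25,425; Unit PH1 88,216.10 → $88,225; Unit 2B 99,616.26 → $99,625; Unit 2A 54,173.31 → $54,175; Unit G2 101,869.26 → $101,875.
Rounding difference −$25 applied to Unit G2 → $101,850.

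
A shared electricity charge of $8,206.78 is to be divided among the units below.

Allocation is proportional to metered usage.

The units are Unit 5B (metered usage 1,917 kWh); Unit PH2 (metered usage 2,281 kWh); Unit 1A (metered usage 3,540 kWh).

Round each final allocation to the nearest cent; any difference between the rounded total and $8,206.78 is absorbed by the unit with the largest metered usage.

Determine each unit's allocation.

Sum of metered usage: 1,917 + 2,281 + 3,540 = 7,738.
Pro-rata amounts: Unit 5B 2,033.1348; Unit PH2 2,419.1865; Unit 1A 3,754.4587.
At nearest cent: Unit 5B $2,033.13; Unit PH2 $2,419.19; Unit 1A $3,754.46. Sum = $8,206.78.
No rounding difference to absorb.

Unit 5B: $2,033.13 | Unit PH2: $2,419.19 | Unit 1A: $3,754.46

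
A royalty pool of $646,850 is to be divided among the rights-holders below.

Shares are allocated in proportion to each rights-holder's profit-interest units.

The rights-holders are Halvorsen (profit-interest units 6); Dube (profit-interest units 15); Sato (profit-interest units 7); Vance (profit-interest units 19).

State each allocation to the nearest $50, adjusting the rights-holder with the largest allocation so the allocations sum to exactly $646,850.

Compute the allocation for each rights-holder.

Combined profit-interest units = 47.
Proportional shares: Halvorsen 6/47 × $646,850 = 82,576.60; Dube 15/47 × $646,850 = 206,441.49; Sato 7/47 × $646,850 = 96,339.36; Vance 19/47 × $646,850 = 261,492.55.
At nearest $50: Halvorsen $82,600; Dube $206,450; Sato $96,350; Vance $261,500. Sum = $646,900.
Difference $646,850 − $646,900 = −$50 applied to largest allocation (Vance): Vance becomes $261,450.

Halvorsen: $82,600; Dube: $206,450; Sato: $96,350; Vance: $261,450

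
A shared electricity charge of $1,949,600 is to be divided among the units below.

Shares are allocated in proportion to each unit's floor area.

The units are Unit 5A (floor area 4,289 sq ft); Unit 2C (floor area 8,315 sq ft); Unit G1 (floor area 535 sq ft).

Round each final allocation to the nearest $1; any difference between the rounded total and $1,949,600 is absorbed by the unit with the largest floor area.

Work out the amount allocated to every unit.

Unit 5A: $636,413; Unit 2C: $1,233,802; Unit G1: $79,385

Floor area total: 4,289 + 8,315 + 535 = 13,139.
Pro-rata amounts: Unit 5A 636,413.30; Unit 2C 1,233,801.96; Unit G1 79,384.73.
At nearest $1: Unit 5A $636,413; Unit 2C $1,233,802; Unit G1 $79,385. Sum = $1,949,600.
Rounded total matches; no reconciliation needed.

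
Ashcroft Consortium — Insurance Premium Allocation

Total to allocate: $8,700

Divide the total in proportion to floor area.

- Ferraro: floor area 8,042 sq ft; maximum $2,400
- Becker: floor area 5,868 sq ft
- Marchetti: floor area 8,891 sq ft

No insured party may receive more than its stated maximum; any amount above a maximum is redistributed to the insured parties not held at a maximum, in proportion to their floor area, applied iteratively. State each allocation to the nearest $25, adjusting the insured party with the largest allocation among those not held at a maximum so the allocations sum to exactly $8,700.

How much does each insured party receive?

Total floor area = 22,801.
Unconstrained shares: Ferraro 3,068.52; Becker 2,239.01; Marchetti 3,392.47.
Held at cap: Ferraro ($2,400); remaining pool $6,300 reallocated over remaining floor area 14,759.
Remaining shares: Becker 2,504.80 → $2,500; Marchetti 3,795.20 → $3,800.

Ferraro: $2,400 · Becker: $2,500 · Marchetti: $3,800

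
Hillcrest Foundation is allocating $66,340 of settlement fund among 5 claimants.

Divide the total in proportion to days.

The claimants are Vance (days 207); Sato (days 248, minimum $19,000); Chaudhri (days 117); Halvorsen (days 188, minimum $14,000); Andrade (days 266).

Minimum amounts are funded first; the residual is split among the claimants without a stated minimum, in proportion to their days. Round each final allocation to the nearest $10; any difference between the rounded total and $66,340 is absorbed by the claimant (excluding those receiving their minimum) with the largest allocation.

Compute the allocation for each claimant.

Fund the minimums — Sato $19,000; Halvorsen $14,000. Balance $33,340.
Balance split over remaining days 590: Vance 11,697.25 → $11,700; Chaudhri 6,611.49 → $6,610; Andrade 15,031.25 → $15,030.

Vance: $11,700 | Sato: $19,000 | Chaudhri: $6,610 | Halvorsen: $14,000 | Andrade: $15,030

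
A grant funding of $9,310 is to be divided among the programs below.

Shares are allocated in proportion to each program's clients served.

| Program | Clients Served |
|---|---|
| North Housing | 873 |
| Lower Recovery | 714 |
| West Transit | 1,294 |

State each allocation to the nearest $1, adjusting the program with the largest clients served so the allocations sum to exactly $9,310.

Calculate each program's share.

North Housing: $2,821; Lower Recovery: $2,307; West Transit: $4,182

Combined clients served = 873 + 714 + 1,294 = 2,881.
Pro-rata amounts: North Housing 2,821.11; Lower Recovery 2,307.30; West Transit 4,181.58.
Rounded to nearest $1: North Housing $2,821; Lower Recovery $2,307; West Transit $4,182. Sum = $9,310.
Sum already equals the total — no adjustment.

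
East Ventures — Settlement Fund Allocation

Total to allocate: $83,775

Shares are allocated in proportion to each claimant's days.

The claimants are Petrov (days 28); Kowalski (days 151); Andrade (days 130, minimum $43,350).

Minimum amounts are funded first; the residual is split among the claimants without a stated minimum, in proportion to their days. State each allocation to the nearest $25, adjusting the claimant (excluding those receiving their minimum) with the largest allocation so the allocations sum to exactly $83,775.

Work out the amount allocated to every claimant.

Petrov: $6,325 · Kowalski: $34,100 · Andrade: $43,350

Minimums first: Andrade $43,350. Balance $40,425.
Balance split over remaining days 179: Petrov 6,323.46 → $6,325; Kowalski 34,101.54 → $34,100.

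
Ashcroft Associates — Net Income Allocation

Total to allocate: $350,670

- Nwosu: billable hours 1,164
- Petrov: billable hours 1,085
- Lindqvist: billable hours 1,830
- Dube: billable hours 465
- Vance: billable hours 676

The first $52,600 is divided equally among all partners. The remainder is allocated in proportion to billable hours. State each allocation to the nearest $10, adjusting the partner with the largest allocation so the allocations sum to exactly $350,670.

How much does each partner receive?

$52,600 shared equally gives $10,520 per partner.
Remainder $298,070 by billable hours (total 5,220): Nwosu 66,466.18 → $66,470; Petrov 61,955.16 → $61,960; Lindqvist 104,495.80 → $104,500; Dube 26,552.21 → $26,550; Vance 38,600.64 → $38,600.
Rounding difference −$10 on remainder applied to Lindqvist.
Totals: Nwosu $10,520 + $66,470 = $76,990; Petrov $10,520 + $61,960 = $72,480; Lindqvist $10,520 + $104,490 = $115,010; Dube $10,520 + $26,550 = $37,070; Vance $10,520 + $38,600 = $49,120.

Nwosu: $76,990; Petrov: $72,480; Lindqvist: $115,010; Dube: $37,070; Vance: $49,120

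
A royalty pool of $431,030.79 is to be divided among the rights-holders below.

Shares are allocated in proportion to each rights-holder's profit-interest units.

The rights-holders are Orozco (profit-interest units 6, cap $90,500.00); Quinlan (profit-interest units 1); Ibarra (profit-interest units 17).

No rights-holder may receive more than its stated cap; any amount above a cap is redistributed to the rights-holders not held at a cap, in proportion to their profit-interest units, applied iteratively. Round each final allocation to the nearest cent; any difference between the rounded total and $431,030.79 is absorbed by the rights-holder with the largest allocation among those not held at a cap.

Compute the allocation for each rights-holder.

Profit-interest units total: 24.
Proportional shares (ignoring caps): Orozco 107,757.6975; Quinlan 17,959.6162; Ibarra 305,313.4763.
Held at cap: Orozco ($90,500.00); balance $340,530.79 reallocated over remaining profit-interest units 18.
Remaining shares: Quinlan 18,918.3772 → $18,918.38; Ibarra 321,612.4128 → $321,612.41.

Orozco: $90,500.00; Quinlan: $18,918.38; Ibarra: $321,612.41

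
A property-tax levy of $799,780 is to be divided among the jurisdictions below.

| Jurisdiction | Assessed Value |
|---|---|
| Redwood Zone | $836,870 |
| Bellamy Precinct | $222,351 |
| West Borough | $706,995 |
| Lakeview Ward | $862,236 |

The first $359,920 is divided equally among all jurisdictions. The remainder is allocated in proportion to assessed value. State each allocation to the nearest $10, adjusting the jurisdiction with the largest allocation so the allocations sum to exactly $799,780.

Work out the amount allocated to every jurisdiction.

$359,920 shared equally gives $89,980 per jurisdiction.
Remainder $439,860 by assessed value (total 2,628,452): Redwood Zone 140,046.55 → $140,050; Bellamy Precinct 37,209.47 → $37,210; West Borough 118,312.54 → $118,310; Lakeview Ward 144,291.44 → $144,290.
Totals: Redwood Zone $89,980 + $140,050 = $230,030; Bellamy Precinct $89,980 + $37,210 = $127,190; West Borough $89,980 + $118,310 = $208,290; Lakeview Ward $89,980 + $144,290 = $234,270.

Redwood Zone: $230,030 | Bellamy Precinct: $127,190 | West Borough: $208,290 | Lakeview Ward: $234,270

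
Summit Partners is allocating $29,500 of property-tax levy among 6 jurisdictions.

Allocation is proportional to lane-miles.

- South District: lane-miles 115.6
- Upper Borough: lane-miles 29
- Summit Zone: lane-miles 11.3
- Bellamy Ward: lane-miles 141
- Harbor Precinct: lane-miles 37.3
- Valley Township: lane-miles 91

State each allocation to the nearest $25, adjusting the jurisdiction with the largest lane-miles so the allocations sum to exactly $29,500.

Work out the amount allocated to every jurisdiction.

Sum of lane-miles: 115.6 + 29 + 11.3 + 141 + 37.3 + 91 = 425.2.
Raw shares: South District 8,020.23; Upper Borough 2,011.99; Summit Zone 783.98; Bellamy Ward 9,782.46; Harbor Precinct 2,587.84; Valley Township 6,313.50.
Rounded to nearest $25: South District $8,025; Upper Borough $2,000; Summit Zone $775; Bellamy Ward $9,775; Harbor Precinct $2,600; Valley Township $6,325. Sum = $29,500.
No rounding difference to absorb.

South District: $8,025 · Upper Borough: $2,000 · Summit Zone: $775 · Bellamy Ward: $9,775 · Harbor Precinct: $2,600 · Valley Township: $6,325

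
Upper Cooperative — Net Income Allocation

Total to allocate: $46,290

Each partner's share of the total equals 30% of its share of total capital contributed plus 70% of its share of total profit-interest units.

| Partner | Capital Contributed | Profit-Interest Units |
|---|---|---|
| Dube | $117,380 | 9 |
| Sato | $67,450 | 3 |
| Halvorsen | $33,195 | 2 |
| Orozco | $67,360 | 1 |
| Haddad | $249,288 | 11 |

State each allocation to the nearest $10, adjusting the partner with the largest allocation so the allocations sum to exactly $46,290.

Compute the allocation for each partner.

Totals — capital contributed 534,673, profit-interest units 26.
Blended shares (30% capital contributed + 70% profit-interest units): Dube 0.3082; Sato 0.1186; Halvorsen 0.0725; Orozco 0.0647; Haddad 0.4360.
Unrounded shares: Dube 14,265.12; Sato 5,490.68; Halvorsen 3,354.71; Orozco 2,995.80; Haddad 20,183.69.
Rounded to nearest $10: Dube $14,270; Sato $5,490; Halvorsen $3,350; Orozco $3,000; Haddad $20,180. Sum = $46,290.
No rounding difference to absorb.

Dube: $14,270; Sato: $5,490; Halvorsen: $3,350; Orozco: $3,000; Haddad: $20,180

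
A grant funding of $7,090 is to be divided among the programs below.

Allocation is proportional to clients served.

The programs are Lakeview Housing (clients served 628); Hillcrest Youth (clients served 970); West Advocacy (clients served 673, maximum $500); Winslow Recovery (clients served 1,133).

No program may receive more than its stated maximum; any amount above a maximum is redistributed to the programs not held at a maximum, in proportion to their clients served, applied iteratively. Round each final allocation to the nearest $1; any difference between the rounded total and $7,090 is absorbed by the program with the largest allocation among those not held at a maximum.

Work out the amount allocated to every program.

Lakeview Housing: $1,515; Hillcrest Youth: $2,341; West Advocacy: $500; Winslow Recovery: $2,734

Combined clients served = 3,404.
Pro-rata shares before constraints: Lakeview Housing 1,308.03; Hillcrest Youth 2,020.36; West Advocacy 1,401.75; Winslow Recovery 2,359.86.
Held at cap: West Advocacy ($500); balance $6,590 reallocated over remaining clients served 2,731.
Shares after redistribution: Lakeview Housing 1,515.39 → $1,515; Hillcrest Youth 2,340.64 → $2,341; Winslow Recovery 2,733.97 → $2,734.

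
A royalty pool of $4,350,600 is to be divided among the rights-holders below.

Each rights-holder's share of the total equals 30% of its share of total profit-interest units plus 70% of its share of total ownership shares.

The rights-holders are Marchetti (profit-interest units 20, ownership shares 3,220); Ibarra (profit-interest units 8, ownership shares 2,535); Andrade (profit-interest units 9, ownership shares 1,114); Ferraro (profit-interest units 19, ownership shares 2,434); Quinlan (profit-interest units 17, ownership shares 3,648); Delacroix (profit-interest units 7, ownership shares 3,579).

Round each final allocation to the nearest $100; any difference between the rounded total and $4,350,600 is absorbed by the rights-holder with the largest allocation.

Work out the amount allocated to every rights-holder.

Marchetti: $919,500 | Ibarra: $597,600 | Andrade: $352,100 | Ferraro: $758,400 | Quinlan: $949,400 | Delacroix: $773,600

Profit-interest units total 80; ownership shares total 16,530.
Combined weights (30% profit-interest units + 70% ownership shares): Marchetti 0.2114; Ibarra 0.1374; Andrade 0.0809; Ferraro 0.1743; Quinlan 0.2182; Delacroix 0.1778.
Unrounded shares: Marchetti 919,534.71; Ibarra 597,556.09; Andrade 352,071.58; Ferraro 758,410.51; Quinlan 949,443.44; Delacroix 773,583.66.
Rounded to nearest $100: Marchetti $919,500; Ibarra $597,600; Andrade $352,100; Ferraro $758,400; Quinlan $949,400; Delacroix $773,600. Sum = $4,350,600.
Rounded total matches; no reconciliation needed.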